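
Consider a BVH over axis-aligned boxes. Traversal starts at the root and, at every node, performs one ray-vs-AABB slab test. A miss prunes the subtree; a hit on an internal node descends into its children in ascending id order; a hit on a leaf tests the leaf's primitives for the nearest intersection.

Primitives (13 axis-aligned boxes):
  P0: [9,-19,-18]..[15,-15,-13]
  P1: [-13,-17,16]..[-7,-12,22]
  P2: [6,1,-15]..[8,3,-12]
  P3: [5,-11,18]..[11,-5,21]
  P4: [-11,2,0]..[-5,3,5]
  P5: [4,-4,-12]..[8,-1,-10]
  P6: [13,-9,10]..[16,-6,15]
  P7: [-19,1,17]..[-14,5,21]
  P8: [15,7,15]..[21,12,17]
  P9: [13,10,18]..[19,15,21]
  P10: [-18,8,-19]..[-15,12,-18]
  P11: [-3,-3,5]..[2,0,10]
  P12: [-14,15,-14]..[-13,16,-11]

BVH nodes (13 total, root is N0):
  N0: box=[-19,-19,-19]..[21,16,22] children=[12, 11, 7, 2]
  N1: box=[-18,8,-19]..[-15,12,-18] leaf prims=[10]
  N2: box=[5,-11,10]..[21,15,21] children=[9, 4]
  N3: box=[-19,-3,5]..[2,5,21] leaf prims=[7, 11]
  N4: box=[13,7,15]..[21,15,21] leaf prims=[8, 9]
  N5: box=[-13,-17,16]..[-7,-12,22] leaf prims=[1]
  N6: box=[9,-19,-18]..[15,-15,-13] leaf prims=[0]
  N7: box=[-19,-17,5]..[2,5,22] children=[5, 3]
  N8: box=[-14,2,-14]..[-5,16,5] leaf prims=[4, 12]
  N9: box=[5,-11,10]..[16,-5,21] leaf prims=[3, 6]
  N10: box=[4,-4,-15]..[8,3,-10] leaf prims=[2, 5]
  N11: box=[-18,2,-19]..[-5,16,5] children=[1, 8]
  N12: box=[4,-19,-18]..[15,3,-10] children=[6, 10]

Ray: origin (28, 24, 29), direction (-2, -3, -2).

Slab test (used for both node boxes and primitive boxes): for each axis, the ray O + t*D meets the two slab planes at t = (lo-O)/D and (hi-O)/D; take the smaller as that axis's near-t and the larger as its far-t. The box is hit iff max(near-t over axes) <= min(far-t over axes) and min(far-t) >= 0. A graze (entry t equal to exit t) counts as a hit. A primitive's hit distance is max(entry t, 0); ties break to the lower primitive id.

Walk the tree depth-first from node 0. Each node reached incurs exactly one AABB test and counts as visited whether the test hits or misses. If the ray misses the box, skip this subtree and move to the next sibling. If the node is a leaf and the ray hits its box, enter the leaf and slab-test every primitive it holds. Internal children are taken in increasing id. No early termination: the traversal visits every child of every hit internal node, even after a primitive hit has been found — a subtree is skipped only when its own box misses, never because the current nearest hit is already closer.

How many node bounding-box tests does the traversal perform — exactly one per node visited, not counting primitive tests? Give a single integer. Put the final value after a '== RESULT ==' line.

Walk:
N0 x:[7/2,47/2] y:[8/3,43/3] z:[7/2,24] -> hit [7/2,43/3], descend [2, 7, 11, 12]
  N2 x:[7/2,23/2] y:[3,35/3] z:[4,19/2] -> hit [4,19/2], descend [4, 9]
    N4 x:[7/2,15/2] y:[3,17/3] z:[4,7] -> hit [4,17/3] leaf, test {P8(miss), P9@t=9/2}
    N9 x:[6,23/2] y:[29/3,35/3] z:[4,19/2] -> miss, prune
  N7 x:[13,47/2] y:[19/3,41/3] z:[7/2,12] -> miss, prune
  N11 x:[33/2,23] y:[8/3,22/3] z:[12,24] -> miss, prune
  N12 x:[13/2,12] y:[7,43/3] z:[39/2,47/2] -> miss, prune

Visited [0, 2, 4, 9, 7, 11, 12]. Tests: 7 box, 1 leaf. Nearest: P9.

== RESULT ==
7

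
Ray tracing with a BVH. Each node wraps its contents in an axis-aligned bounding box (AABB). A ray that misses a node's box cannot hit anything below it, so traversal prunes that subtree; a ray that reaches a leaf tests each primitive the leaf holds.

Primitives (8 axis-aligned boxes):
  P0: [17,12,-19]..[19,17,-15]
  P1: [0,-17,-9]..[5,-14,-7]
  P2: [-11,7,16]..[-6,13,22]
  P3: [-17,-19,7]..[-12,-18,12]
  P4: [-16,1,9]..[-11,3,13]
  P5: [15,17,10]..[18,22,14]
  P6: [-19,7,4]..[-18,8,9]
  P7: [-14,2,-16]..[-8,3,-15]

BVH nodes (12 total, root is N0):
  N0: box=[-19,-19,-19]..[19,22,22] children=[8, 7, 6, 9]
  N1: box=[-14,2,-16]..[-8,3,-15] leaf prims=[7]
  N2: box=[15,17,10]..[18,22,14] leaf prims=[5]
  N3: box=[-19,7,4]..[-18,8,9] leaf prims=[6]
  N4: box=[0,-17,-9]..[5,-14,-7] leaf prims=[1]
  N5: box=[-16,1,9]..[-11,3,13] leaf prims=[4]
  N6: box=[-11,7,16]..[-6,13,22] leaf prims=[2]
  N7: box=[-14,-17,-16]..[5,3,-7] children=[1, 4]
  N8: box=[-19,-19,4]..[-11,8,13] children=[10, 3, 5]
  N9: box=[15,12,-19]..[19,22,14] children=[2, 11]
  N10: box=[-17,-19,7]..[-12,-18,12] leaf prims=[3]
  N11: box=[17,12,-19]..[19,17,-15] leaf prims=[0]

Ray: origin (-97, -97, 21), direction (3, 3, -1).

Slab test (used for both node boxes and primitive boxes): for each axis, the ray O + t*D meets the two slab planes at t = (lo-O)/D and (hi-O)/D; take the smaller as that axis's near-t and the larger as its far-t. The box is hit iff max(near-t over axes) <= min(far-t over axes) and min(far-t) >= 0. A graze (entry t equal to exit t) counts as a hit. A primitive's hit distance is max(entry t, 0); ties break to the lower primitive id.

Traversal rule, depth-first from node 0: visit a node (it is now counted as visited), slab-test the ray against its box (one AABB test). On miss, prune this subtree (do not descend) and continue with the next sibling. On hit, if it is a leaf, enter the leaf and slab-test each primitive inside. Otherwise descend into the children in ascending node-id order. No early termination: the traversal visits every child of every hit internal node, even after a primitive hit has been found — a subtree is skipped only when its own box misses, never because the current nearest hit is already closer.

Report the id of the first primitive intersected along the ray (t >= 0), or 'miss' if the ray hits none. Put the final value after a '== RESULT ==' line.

Traverse from the root:
N0 x:[26,116/3] y:[26,119/3] z:[-1,40] -> hit [26,116/3], descend [6, 7, 8, 9]
  N6 x:[86/3,91/3] y:[104/3,110/3] z:[-1,5] -> miss, prune
  N7 x:[83/3,34] y:[80/3,100/3] z:[28,37] -> hit [28,100/3], descend [1, 4]
    N1 x:[83/3,89/3] y:[33,100/3] z:[36,37] -> miss, prune
    N4 x:[97/3,34] y:[80/3,83/3] z:[28,30] -> miss, prune
  N8 x:[26,86/3] y:[26,35] z:[8,17] -> miss, prune
  N9 x:[112/3,116/3] y:[109/3,119/3] z:[7,40] -> hit [112/3,116/3], descend [2, 11]
    N2 x:[112/3,115/3] y:[38,119/3] z:[7,11] -> miss, prune
    N11 x:[38,116/3] y:[109/3,38] z:[36,40] -> hit [38,38] leaf, test {P0@t=38}

Summary -> nodes [0, 6, 7, 1, 4, 8, 9, 2, 11]; box-tests=9; leaf-entries=1; first=P0

== RESULT ==
0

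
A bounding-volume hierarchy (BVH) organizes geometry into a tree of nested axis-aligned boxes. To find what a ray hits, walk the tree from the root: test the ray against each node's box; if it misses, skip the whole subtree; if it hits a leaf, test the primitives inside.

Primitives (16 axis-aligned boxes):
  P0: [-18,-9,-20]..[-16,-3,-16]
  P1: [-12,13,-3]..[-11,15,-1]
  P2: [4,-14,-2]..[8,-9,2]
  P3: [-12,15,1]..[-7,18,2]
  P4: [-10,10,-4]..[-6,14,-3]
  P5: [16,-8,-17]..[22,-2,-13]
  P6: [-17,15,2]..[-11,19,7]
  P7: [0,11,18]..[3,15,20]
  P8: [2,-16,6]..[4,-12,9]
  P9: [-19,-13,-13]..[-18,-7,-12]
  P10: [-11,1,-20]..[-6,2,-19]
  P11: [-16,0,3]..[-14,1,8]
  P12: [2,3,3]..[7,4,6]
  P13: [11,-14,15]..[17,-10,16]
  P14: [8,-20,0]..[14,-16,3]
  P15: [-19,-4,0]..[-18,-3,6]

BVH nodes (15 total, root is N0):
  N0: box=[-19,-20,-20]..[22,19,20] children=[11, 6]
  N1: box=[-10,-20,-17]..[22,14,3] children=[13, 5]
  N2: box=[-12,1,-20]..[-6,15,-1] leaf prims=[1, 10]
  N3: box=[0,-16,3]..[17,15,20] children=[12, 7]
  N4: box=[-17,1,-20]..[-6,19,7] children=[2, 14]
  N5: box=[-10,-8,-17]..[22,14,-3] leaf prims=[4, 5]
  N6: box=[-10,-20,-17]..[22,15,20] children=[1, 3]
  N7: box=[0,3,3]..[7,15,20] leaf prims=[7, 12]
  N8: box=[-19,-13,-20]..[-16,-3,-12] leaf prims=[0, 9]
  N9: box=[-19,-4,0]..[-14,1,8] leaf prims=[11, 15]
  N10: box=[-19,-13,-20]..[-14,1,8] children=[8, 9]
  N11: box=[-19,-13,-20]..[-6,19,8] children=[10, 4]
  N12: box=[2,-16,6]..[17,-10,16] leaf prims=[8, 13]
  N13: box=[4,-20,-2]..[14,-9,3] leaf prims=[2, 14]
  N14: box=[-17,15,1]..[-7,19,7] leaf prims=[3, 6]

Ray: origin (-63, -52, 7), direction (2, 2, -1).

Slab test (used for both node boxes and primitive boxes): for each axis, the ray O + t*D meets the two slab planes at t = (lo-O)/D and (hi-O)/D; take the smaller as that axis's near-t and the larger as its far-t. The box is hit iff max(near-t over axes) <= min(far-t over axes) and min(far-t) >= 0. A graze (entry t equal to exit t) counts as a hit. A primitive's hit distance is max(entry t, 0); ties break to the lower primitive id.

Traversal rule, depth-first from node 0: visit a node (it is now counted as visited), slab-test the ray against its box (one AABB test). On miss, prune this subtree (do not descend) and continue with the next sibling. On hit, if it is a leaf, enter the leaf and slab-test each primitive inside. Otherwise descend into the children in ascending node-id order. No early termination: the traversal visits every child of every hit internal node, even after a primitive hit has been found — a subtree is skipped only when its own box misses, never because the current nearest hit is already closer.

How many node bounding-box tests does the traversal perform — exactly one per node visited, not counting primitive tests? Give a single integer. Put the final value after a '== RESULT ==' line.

Walk:
N0 x:[22,85/2] y:[16,71/2] z:[-13,27] -> hit [22,27], descend [6, 11]
  N6 x:[53/2,85/2] y:[16,67/2] z:[-13,24] -> miss, prune
  N11 x:[22,57/2] y:[39/2,71/2] z:[-1,27] -> hit [22,27], descend [4, 10]
    N4 x:[23,57/2] y:[53/2,71/2] z:[0,27] -> hit [53/2,27], descend [2, 14]
      N2 x:[51/2,57/2] y:[53/2,67/2] z:[8,27] -> hit [53/2,27] leaf, test {P1(miss), P10@t=53/2}
      N14 x:[23,28] y:[67/2,71/2] z:[0,6] -> miss, prune
    N10 x:[22,49/2] y:[39/2,53/2] z:[-1,27] -> hit [22,49/2], descend [8, 9]
      N8 x:[22,47/2] y:[39/2,49/2] z:[19,27] -> hit [22,47/2] leaf, test {P0@t=23, P9(miss)}
      N9 x:[22,49/2] y:[24,53/2] z:[-1,7] -> miss, prune

9 AABB tests over nodes [0, 6, 11, 4, 2, 14, 10, 8, 9]; 2 leaves entered; closest P0.

== RESULT ==
9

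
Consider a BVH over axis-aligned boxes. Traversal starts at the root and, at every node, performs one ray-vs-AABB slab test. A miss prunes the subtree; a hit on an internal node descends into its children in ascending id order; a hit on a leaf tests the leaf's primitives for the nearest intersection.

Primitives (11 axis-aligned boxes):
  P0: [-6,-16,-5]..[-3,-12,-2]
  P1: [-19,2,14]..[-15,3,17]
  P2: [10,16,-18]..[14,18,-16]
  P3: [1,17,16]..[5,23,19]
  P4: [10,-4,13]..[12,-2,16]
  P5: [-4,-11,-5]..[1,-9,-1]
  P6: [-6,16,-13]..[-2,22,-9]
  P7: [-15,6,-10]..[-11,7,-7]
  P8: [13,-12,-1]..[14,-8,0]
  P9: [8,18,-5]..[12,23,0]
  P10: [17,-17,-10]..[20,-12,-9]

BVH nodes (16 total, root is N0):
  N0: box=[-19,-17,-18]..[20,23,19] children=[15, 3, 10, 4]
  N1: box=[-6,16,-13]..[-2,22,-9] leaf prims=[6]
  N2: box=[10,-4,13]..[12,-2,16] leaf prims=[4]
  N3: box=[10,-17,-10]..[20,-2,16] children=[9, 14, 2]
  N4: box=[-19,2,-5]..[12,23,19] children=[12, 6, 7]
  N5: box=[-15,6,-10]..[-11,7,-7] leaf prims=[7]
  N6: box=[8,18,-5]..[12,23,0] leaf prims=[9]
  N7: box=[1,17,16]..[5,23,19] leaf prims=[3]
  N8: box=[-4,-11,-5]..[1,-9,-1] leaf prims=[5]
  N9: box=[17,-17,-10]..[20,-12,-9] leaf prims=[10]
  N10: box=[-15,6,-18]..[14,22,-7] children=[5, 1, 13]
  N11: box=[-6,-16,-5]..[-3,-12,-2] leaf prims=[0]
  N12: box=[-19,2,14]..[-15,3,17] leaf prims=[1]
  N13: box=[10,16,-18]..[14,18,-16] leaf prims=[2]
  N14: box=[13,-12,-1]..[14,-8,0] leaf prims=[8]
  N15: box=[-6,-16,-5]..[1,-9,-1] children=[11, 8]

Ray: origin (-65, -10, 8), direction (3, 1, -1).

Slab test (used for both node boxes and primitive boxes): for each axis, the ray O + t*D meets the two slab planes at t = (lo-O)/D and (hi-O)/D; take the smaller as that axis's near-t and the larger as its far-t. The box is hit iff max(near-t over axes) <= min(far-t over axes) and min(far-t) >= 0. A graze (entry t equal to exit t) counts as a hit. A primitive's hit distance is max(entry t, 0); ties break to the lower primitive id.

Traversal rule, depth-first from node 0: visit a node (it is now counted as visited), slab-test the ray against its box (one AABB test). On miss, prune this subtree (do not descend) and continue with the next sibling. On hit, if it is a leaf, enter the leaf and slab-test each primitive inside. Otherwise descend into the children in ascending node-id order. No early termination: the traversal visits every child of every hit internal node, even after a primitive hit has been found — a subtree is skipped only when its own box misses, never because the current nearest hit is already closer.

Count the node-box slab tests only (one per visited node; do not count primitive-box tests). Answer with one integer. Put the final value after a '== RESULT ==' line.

Trace the traversal:
N0 x:[46/3,85/3] y:[-7,33] z:[-11,26] -> hit [46/3,26], descend [3, 4, 10, 15]
  N3 x:[25,85/3] y:[-7,8] z:[-8,18] -> miss, prune
  N4 x:[46/3,77/3] y:[12,33] z:[-11,13] -> miss, prune
  N10 x:[50/3,79/3] y:[16,32] z:[15,26] -> hit [50/3,26], descend [1, 5, 13]
    N1 x:[59/3,21] y:[26,32] z:[17,21] -> miss, prune
    N5 x:[50/3,18] y:[16,17] z:[15,18] -> hit [50/3,17] leaf, test {P7@t=50/3}
    N13 x:[25,79/3] y:[26,28] z:[24,26] -> hit [26,26] leaf, test {P2@t=26}
  N15 x:[59/3,22] y:[-6,1] z:[9,13] -> miss, prune

8 AABB tests over nodes [0, 3, 4, 10, 1, 5, 13, 15]; 2 leaves entered; closest P7.

== RESULT ==
8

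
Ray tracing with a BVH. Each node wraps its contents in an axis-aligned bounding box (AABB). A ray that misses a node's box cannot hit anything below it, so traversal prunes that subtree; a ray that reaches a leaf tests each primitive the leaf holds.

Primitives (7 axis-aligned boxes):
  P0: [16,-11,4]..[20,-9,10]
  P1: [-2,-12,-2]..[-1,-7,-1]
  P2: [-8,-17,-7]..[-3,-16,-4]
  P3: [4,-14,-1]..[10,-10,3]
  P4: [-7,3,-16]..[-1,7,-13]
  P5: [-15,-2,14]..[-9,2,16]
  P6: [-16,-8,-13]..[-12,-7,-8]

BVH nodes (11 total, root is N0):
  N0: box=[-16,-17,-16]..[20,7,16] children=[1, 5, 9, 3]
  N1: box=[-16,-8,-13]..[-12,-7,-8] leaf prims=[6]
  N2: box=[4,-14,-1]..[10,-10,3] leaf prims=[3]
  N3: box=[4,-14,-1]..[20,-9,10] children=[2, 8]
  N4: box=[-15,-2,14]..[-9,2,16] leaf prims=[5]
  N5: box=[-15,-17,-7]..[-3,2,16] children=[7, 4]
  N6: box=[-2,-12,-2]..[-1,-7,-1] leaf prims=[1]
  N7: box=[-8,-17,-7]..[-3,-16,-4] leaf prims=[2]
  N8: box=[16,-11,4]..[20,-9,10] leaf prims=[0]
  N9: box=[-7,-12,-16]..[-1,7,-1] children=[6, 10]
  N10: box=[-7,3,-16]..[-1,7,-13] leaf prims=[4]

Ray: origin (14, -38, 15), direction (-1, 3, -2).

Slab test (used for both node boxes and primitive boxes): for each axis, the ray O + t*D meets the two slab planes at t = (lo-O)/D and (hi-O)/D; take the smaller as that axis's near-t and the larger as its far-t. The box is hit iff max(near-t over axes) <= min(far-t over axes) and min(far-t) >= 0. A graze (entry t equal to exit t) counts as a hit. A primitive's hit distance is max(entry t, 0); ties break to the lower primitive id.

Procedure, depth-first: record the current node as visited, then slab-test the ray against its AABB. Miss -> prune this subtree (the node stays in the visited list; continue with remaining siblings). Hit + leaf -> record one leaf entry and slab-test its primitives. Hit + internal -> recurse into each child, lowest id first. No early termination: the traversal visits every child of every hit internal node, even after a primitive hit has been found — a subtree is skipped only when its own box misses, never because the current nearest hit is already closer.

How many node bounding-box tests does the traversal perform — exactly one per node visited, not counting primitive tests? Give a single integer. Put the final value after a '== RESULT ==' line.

Traverse from the root:
N0 x:[-6,30] y:[7,15] z:[-1/2,31/2] -> hit [7,15], descend [1, 3, 5, 9]
  N1 x:[26,30] y:[10,31/3] z:[23/2,14] -> miss, prune
  N3 x:[-6,10] y:[8,29/3] z:[5/2,8] -> hit [8,8], descend [2, 8]
    N2 x:[4,10] y:[8,28/3] z:[6,8] -> hit [8,8] leaf, test {P3@t=8}
    N8 x:[-6,-2] y:[9,29/3] z:[5/2,11/2] -> miss, prune
  N5 x:[17,29] y:[7,40/3] z:[-1/2,11] -> miss, prune
  N9 x:[15,21] y:[26/3,15] z:[8,31/2] -> hit [15,15], descend [6, 10]
    N6 x:[15,16] y:[26/3,31/3] z:[8,17/2] -> miss, prune
    N10 x:[15,21] y:[41/3,15] z:[14,31/2] -> hit [15,15] leaf, test {P4@t=15}

order=[0, 1, 3, 2, 8, 5, 9, 6, 10]  |boxes|=9  |leaves|=2  hit=P3

== RESULT ==
9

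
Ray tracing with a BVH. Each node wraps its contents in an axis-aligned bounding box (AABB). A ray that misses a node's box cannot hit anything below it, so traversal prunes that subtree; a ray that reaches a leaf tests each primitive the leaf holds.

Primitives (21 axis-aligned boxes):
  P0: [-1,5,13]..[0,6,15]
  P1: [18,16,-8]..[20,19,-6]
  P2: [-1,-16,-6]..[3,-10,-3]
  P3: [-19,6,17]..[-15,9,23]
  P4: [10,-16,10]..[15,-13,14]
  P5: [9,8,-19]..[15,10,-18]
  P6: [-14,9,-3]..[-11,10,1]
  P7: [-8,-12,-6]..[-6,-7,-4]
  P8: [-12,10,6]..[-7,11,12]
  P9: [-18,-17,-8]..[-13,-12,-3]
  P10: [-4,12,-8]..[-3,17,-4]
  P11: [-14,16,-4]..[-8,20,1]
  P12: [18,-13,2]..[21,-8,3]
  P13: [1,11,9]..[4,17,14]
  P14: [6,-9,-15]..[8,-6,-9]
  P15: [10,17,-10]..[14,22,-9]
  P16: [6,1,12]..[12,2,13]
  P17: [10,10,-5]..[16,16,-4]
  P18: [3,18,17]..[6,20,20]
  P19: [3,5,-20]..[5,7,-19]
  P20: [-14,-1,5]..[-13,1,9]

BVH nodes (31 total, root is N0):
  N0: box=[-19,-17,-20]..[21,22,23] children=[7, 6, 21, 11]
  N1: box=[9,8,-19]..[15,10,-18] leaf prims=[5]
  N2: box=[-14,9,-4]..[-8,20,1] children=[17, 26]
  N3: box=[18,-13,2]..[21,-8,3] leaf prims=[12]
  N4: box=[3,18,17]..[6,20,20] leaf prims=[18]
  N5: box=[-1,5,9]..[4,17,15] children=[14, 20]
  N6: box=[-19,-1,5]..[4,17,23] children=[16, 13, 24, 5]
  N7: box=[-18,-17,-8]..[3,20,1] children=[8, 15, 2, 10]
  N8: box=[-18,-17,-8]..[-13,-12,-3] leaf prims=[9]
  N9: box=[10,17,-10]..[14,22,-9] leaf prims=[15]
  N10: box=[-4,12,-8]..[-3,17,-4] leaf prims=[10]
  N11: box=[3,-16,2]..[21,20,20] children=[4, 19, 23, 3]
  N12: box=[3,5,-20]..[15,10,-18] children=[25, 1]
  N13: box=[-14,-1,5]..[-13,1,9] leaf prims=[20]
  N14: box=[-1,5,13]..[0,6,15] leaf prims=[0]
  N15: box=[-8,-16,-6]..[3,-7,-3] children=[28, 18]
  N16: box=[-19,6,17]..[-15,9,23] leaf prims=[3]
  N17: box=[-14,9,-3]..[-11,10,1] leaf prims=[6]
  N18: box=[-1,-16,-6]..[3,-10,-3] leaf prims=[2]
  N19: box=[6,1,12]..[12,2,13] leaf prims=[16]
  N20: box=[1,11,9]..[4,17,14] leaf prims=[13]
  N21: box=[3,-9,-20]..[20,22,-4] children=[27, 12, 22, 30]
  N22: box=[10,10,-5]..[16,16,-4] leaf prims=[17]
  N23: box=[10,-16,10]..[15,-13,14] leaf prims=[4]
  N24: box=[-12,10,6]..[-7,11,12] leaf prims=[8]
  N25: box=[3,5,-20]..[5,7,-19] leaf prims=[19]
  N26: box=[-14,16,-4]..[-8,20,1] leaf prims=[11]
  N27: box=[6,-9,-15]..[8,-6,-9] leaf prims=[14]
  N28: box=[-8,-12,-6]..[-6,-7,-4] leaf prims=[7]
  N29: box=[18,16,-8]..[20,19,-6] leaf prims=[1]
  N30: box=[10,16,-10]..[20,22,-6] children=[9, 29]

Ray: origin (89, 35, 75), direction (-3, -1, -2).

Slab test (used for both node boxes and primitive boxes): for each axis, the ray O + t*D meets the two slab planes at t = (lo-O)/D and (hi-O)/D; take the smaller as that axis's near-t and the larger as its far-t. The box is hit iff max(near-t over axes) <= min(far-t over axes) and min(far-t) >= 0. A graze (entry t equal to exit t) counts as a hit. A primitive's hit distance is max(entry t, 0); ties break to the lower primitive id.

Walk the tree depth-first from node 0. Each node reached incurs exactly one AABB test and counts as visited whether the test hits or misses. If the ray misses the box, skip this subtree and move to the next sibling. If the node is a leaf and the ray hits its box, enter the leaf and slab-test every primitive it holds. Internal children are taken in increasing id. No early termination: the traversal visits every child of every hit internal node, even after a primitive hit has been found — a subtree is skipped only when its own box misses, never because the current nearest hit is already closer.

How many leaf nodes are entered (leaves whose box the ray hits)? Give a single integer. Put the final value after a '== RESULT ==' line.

Walk:
N0 x:[68/3,36] y:[13,52] z:[26,95/2] -> hit [26,36], descend [6, 7, 11, 21]
  N6 x:[85/3,36] y:[18,36] z:[26,35] -> hit [85/3,35], descend [5, 13, 16, 24]
    N5 x:[85/3,30] y:[18,30] z:[30,33] -> hit [30,30], descend [14, 20]
      N14 x:[89/3,30] y:[29,30] z:[30,31] -> hit [30,30] leaf, test {P0@t=30}
      N20 x:[85/3,88/3] y:[18,24] z:[61/2,33] -> miss, prune
    N13 x:[34,103/3] y:[34,36] z:[33,35] -> hit [34,103/3] leaf, test {P20@t=34}
    N16 x:[104/3,36] y:[26,29] z:[26,29] -> miss, prune
    N24 x:[32,101/3] y:[24,25] z:[63/2,69/2] -> miss, prune
  N7 x:[86/3,107/3] y:[15,52] z:[37,83/2] -> miss, prune
  N11 x:[68/3,86/3] y:[15,51] z:[55/2,73/2] -> hit [55/2,86/3], descend [3, 4, 19, 23]
    N3 x:[68/3,71/3] y:[43,48] z:[36,73/2] -> miss, prune
    N4 x:[83/3,86/3] y:[15,17] z:[55/2,29] -> miss, prune
    N19 x:[77/3,83/3] y:[33,34] z:[31,63/2] -> miss, prune
    N23 x:[74/3,79/3] y:[48,51] z:[61/2,65/2] -> miss, prune
  N21 x:[23,86/3] y:[13,44] z:[79/2,95/2] -> miss, prune

Summary -> nodes [0, 6, 5, 14, 20, 13, 16, 24, 7, 11, 3, 4, 19, 23, 21]; box-tests=15; leaf-entries=2; first=P0

== RESULT ==
2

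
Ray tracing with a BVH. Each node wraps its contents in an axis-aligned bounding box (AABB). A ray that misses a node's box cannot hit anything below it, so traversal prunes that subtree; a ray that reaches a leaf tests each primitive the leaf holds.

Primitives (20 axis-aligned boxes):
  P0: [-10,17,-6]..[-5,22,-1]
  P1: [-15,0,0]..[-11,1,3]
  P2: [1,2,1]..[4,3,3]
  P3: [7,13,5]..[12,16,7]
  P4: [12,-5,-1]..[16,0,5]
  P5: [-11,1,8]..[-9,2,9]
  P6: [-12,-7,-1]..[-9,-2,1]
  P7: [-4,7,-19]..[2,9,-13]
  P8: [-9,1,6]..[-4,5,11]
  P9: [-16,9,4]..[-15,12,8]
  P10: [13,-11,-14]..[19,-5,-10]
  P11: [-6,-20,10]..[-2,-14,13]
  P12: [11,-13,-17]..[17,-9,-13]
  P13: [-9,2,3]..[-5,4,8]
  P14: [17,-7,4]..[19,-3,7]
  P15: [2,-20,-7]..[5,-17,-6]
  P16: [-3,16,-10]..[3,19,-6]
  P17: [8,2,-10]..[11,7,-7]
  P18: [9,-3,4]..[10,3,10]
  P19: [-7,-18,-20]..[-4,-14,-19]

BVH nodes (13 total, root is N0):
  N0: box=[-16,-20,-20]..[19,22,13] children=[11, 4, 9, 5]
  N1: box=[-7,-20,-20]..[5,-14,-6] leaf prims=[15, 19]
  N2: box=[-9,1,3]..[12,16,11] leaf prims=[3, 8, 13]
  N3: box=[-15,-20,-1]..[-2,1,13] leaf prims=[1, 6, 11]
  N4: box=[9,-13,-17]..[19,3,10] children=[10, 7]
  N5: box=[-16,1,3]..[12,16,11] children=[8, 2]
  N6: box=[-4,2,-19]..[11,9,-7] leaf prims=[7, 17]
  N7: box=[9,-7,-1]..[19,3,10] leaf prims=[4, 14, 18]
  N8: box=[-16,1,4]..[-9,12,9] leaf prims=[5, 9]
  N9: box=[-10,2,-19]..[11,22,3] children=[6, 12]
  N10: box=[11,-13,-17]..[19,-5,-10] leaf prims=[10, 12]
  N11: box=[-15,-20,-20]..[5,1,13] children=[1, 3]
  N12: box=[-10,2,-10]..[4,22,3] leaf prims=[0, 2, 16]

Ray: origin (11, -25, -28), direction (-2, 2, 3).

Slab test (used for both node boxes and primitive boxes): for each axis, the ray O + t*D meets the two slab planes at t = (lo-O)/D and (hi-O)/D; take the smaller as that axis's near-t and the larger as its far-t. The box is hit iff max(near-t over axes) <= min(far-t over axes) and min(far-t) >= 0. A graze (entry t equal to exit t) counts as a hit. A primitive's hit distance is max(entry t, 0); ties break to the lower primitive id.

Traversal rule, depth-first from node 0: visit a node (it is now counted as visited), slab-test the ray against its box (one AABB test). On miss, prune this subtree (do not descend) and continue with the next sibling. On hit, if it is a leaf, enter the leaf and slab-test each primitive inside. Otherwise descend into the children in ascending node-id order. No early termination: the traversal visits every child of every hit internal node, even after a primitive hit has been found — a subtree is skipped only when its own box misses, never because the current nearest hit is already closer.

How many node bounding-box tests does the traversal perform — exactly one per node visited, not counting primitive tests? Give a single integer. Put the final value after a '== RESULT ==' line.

Walk:
N0 x:[-4,27/2] y:[5/2,47/2] z:[8/3,41/3] -> hit [8/3,27/2], descend [4, 5, 9, 11]
  N4 x:[-4,1] y:[6,14] z:[11/3,38/3] -> miss, prune
  N5 x:[-1/2,27/2] y:[13,41/2] z:[31/3,13] -> hit [13,13], descend [2, 8]
    N2 x:[-1/2,10] y:[13,41/2] z:[31/3,13] -> miss, prune
    N8 x:[10,27/2] y:[13,37/2] z:[32/3,37/3] -> miss, prune
  N9 x:[0,21/2] y:[27/2,47/2] z:[3,31/3] -> miss, prune
  N11 x:[3,13] y:[5/2,13] z:[8/3,41/3] -> hit [3,13], descend [1, 3]
    N1 x:[3,9] y:[5/2,11/2] z:[8/3,22/3] -> hit [3,11/2] leaf, test {P15(miss), P19(miss)}
    N3 x:[13/2,13] y:[5/2,13] z:[9,41/3] -> hit [9,13] leaf, test {P1(miss), P6(miss), P11(miss)}

Summary -> nodes [0, 4, 5, 2, 8, 9, 11, 1, 3]; box-tests=9; leaf-entries=2; first=miss

== RESULT ==
9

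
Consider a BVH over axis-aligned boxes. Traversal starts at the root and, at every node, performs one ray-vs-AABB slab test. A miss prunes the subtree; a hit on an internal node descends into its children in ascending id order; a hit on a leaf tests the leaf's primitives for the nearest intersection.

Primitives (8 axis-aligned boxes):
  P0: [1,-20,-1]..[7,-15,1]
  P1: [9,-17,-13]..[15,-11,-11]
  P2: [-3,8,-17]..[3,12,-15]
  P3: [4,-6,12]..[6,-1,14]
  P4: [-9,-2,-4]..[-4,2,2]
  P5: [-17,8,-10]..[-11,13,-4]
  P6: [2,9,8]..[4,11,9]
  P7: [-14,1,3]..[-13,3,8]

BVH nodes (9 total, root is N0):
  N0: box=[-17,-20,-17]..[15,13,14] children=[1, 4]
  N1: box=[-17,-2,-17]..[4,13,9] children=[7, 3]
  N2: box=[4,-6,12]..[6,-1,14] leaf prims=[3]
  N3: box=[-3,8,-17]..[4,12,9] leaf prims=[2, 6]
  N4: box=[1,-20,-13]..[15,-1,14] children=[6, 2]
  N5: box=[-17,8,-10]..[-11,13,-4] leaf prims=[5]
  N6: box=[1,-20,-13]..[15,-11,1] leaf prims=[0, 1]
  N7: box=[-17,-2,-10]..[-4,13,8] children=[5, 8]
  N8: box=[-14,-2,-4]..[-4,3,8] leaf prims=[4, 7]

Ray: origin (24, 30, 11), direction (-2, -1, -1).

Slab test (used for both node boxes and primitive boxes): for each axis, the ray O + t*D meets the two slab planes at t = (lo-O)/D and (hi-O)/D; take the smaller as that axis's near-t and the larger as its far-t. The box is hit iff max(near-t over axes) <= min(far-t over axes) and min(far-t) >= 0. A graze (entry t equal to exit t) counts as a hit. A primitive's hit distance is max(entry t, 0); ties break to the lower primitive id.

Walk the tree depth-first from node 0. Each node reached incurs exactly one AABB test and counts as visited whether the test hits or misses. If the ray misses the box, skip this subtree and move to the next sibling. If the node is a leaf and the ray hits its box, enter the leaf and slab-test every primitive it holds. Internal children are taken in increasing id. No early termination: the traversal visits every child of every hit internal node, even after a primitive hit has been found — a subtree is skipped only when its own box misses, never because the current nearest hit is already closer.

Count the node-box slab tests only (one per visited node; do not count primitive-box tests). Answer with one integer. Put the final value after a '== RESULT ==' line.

Trace the traversal:
N0 x:[9/2,41/2] y:[17,50] z:[-3,28] -> hit [17,41/2], descend [1, 4]
  N1 x:[10,41/2] y:[17,32] z:[2,28] -> hit [17,41/2], descend [3, 7]
    N3 x:[10,27/2] y:[18,22] z:[2,28] -> miss, prune
    N7 x:[14,41/2] y:[17,32] z:[3,21] -> hit [17,41/2], descend [5, 8]
      N5 x:[35/2,41/2] y:[17,22] z:[15,21] -> hit [35/2,41/2] leaf, test {P5@t=35/2}
      N8 x:[14,19] y:[27,32] z:[3,15] -> miss, prune
  N4 x:[9/2,23/2] y:[31,50] z:[-3,24] -> miss, prune

Visited [0, 1, 3, 7, 5, 8, 4]. Tests: 7 box, 1 leaf. Nearest: P5.

== RESULT ==
7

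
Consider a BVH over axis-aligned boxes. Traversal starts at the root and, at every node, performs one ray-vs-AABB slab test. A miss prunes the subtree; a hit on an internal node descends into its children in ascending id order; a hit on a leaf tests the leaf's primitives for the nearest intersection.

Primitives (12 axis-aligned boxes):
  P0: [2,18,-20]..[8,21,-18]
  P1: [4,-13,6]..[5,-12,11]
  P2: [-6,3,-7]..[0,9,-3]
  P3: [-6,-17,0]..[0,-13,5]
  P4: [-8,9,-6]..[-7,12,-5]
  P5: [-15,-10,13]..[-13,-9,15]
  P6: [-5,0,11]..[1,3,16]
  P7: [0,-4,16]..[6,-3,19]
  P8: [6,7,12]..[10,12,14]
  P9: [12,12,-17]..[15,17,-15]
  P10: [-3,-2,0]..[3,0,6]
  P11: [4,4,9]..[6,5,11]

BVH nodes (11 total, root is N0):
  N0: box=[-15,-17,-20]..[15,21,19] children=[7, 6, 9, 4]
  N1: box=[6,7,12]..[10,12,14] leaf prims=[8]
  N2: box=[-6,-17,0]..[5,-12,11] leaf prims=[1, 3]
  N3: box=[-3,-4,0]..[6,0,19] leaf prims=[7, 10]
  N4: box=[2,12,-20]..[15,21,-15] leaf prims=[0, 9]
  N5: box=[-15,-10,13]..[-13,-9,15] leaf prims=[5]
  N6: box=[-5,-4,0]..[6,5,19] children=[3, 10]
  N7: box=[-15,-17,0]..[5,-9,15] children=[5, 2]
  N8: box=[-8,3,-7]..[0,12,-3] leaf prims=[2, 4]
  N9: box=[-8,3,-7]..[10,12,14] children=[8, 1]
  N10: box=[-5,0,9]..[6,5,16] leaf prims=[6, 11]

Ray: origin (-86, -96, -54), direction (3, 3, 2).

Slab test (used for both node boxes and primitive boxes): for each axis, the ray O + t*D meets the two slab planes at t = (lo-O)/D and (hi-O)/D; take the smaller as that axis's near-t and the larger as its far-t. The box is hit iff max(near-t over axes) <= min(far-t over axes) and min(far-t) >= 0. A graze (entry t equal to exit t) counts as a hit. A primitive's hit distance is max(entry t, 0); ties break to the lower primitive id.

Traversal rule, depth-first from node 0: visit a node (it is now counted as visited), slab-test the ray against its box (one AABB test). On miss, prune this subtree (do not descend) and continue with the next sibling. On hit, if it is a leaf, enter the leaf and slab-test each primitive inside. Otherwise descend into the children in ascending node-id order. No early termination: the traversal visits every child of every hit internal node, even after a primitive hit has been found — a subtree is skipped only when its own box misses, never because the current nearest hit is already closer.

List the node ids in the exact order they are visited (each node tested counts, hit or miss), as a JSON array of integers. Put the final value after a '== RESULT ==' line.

Traverse from the root:
N0 x:[71/3,101/3] y:[79/3,39] z:[17,73/2] -> hit [79/3,101/3], descend [4, 6, 7, 9]
  N4 x:[88/3,101/3] y:[36,39] z:[17,39/2] -> miss, prune
  N6 x:[27,92/3] y:[92/3,101/3] z:[27,73/2] -> hit [92/3,92/3], descend [3, 10]
    N3 x:[83/3,92/3] y:[92/3,32] z:[27,73/2] -> hit [92/3,92/3] leaf, test {P7(miss), P10(miss)}
    N10 x:[27,92/3] y:[32,101/3] z:[63/2,35] -> miss, prune
  N7 x:[71/3,91/3] y:[79/3,29] z:[27,69/2] -> hit [27,29], descend [2, 5]
    N2 x:[80/3,91/3] y:[79/3,28] z:[27,65/2] -> hit [27,28] leaf, test {P1(miss), P3@t=27}
    N5 x:[71/3,73/3] y:[86/3,29] z:[67/2,69/2] -> miss, prune
  N9 x:[26,32] y:[33,36] z:[47/2,34] -> miss, prune

Summary -> nodes [0, 4, 6, 3, 10, 7, 2, 5, 9]; box-tests=9; leaf-entries=2; first=P3

== RESULT ==
[0, 4, 6, 3, 10, 7, 2, 5, 9]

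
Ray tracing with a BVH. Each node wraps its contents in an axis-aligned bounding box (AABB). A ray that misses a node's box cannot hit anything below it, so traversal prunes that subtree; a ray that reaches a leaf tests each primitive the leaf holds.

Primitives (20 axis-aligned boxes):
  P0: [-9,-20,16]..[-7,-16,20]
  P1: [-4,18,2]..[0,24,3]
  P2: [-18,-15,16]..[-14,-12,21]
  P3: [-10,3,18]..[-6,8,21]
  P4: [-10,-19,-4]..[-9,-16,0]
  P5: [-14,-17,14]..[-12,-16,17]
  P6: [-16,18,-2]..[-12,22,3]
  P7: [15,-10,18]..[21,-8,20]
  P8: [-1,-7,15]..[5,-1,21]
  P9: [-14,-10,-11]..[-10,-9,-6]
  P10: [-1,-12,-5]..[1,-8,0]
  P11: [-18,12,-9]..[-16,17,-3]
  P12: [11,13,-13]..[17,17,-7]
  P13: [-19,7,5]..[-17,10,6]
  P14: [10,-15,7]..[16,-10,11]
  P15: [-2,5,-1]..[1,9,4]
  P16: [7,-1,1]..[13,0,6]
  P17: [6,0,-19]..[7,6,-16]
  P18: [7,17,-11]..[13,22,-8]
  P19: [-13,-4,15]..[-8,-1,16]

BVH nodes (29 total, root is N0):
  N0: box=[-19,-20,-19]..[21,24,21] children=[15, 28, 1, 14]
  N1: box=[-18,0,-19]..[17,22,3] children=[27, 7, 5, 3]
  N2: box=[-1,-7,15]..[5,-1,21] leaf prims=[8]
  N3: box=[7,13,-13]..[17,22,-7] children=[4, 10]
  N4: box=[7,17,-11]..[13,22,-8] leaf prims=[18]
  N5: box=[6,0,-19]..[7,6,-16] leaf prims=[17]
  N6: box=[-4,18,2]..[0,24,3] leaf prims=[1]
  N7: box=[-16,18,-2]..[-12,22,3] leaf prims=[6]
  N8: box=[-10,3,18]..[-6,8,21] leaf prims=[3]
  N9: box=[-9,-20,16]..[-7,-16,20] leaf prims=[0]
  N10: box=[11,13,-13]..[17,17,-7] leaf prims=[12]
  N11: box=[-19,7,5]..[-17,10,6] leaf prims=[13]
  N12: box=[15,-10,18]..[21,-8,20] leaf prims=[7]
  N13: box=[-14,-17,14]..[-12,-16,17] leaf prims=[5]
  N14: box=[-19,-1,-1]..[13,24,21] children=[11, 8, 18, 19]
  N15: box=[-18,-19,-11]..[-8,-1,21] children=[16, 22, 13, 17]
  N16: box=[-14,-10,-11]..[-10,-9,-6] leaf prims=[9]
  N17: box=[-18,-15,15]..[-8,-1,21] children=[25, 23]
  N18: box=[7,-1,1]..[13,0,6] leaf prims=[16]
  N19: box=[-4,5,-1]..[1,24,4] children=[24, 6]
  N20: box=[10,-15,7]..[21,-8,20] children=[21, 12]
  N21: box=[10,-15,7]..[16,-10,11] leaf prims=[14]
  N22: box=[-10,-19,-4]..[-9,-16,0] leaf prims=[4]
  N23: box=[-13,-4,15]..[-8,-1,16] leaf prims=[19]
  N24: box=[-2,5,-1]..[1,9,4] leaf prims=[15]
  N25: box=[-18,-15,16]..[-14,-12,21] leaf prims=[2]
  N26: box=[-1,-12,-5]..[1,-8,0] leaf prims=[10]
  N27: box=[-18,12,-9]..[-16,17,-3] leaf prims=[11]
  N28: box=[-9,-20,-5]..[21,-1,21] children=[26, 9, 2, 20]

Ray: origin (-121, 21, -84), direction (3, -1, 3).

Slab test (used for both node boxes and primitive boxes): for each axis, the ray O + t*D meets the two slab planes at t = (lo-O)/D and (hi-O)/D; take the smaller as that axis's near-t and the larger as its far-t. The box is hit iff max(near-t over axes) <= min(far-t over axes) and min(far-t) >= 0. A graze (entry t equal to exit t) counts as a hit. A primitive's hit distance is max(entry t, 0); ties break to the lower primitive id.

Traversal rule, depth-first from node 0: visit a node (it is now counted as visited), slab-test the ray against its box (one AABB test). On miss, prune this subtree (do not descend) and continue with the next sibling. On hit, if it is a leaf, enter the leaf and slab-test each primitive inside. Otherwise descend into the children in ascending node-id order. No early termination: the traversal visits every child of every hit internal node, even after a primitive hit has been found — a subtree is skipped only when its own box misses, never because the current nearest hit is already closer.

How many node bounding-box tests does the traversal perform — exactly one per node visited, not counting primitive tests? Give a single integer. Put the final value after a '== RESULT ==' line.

Traverse from the root:
N0 x:[34,142/3] y:[-3,41] z:[65/3,35] -> hit [34,35], descend [1, 14, 15, 28]
  N1 x:[103/3,46] y:[-1,21] z:[65/3,29] -> miss, prune
  N14 x:[34,134/3] y:[-3,22] z:[83/3,35] -> miss, prune
  N15 x:[103/3,113/3] y:[22,40] z:[73/3,35] -> hit [103/3,35], descend [13, 16, 17, 22]
    N13 x:[107/3,109/3] y:[37,38] z:[98/3,101/3] -> miss, prune
    N16 x:[107/3,37] y:[30,31] z:[73/3,26] -> miss, prune
    N17 x:[103/3,113/3] y:[22,36] z:[33,35] -> hit [103/3,35], descend [23, 25]
      N23 x:[36,113/3] y:[22,25] z:[33,100/3] -> miss, prune
      N25 x:[103/3,107/3] y:[33,36] z:[100/3,35] -> hit [103/3,35] leaf, test {P2@t=103/3}
    N22 x:[37,112/3] y:[37,40] z:[80/3,28] -> miss, prune
  N28 x:[112/3,142/3] y:[22,41] z:[79/3,35] -> miss, prune

Summary -> nodes [0, 1, 14, 15, 13, 16, 17, 23, 25, 22, 28]; box-tests=11; leaf-entries=1; first=P2

== RESULT ==
11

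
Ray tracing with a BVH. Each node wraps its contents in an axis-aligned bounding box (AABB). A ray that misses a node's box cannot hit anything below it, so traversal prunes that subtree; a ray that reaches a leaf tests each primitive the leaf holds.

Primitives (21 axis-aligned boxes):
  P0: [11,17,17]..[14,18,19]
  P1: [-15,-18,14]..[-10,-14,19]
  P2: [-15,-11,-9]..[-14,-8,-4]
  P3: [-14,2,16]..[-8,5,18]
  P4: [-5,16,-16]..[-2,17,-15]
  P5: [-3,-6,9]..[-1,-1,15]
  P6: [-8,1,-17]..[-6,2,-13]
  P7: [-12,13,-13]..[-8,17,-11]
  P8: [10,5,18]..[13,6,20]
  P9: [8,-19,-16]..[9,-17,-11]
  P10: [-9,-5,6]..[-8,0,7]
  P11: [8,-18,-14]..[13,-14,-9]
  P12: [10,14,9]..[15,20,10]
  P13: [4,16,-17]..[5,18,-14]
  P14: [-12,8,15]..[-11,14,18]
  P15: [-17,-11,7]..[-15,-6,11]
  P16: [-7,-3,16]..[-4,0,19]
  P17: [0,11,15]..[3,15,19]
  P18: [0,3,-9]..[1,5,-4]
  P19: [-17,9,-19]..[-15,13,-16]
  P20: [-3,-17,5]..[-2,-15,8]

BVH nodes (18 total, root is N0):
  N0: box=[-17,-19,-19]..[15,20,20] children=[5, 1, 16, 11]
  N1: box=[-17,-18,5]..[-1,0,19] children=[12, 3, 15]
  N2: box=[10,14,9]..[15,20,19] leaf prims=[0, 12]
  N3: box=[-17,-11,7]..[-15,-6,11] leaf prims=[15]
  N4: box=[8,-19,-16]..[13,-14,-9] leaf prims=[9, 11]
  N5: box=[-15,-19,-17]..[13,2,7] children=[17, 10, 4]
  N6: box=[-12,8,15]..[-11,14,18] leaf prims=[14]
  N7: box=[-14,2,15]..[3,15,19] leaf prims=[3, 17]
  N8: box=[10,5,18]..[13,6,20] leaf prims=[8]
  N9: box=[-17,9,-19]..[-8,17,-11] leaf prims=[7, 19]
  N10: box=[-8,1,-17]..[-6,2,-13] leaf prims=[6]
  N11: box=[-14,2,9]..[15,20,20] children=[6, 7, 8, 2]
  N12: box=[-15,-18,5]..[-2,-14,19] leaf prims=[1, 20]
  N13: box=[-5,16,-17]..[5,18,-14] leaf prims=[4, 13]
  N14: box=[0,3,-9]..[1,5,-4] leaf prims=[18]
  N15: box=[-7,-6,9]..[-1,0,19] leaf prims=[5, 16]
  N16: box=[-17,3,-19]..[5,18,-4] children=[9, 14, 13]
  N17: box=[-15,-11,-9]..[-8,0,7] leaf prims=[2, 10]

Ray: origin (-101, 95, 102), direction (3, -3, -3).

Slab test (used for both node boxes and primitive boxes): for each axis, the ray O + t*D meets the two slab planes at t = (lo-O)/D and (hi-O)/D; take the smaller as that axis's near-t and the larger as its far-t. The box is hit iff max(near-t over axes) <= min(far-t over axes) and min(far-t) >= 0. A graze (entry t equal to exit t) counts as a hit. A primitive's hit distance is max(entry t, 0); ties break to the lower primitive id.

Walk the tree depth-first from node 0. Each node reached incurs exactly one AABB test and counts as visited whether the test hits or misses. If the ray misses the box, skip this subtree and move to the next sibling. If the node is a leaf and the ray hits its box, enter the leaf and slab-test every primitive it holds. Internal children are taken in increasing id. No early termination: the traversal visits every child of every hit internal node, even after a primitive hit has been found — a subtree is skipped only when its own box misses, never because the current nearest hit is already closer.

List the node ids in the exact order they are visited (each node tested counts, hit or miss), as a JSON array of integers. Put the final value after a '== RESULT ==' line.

Trace the traversal:
N0 x:[28,116/3] y:[25,38] z:[82/3,121/3] -> hit [28,38], descend [1, 5, 11, 16]
  N1 x:[28,100/3] y:[95/3,113/3] z:[83/3,97/3] -> hit [95/3,97/3], descend [3, 12, 15]
    N3 x:[28,86/3] y:[101/3,106/3] z:[91/3,95/3] -> miss, prune
    N12 x:[86/3,33] y:[109/3,113/3] z:[83/3,97/3] -> miss, prune
    N15 x:[94/3,100/3] y:[95/3,101/3] z:[83/3,31] -> miss, prune
  N5 x:[86/3,38] y:[31,38] z:[95/3,119/3] -> hit [95/3,38], descend [4, 10, 17]
    N4 x:[109/3,38] y:[109/3,38] z:[37,118/3] -> hit [37,38] leaf, test {P9(miss), P11@t=37}
    N10 x:[31,95/3] y:[31,94/3] z:[115/3,119/3] -> miss, prune
    N17 x:[86/3,31] y:[95/3,106/3] z:[95/3,37] -> miss, prune
  N11 x:[29,116/3] y:[25,31] z:[82/3,31] -> hit [29,31], descend [2, 6, 7, 8]
    N2 x:[37,116/3] y:[25,27] z:[83/3,31] -> miss, prune
    N6 x:[89/3,30] y:[27,29] z:[28,29] -> miss, prune
    N7 x:[29,104/3] y:[80/3,31] z:[83/3,29] -> hit [29,29] leaf, test {P3(miss), P17(miss)}
    N8 x:[37,38] y:[89/3,30] z:[82/3,28] -> miss, prune
  N16 x:[28,106/3] y:[77/3,92/3] z:[106/3,121/3] -> miss, prune

order=[0, 1, 3, 12, 15, 5, 4, 10, 17, 11, 2, 6, 7, 8, 16]  |boxes|=15  |leaves|=2  hit=P11

== RESULT ==
[0, 1, 3, 12, 15, 5, 4, 10, 17, 11, 2, 6, 7, 8, 16]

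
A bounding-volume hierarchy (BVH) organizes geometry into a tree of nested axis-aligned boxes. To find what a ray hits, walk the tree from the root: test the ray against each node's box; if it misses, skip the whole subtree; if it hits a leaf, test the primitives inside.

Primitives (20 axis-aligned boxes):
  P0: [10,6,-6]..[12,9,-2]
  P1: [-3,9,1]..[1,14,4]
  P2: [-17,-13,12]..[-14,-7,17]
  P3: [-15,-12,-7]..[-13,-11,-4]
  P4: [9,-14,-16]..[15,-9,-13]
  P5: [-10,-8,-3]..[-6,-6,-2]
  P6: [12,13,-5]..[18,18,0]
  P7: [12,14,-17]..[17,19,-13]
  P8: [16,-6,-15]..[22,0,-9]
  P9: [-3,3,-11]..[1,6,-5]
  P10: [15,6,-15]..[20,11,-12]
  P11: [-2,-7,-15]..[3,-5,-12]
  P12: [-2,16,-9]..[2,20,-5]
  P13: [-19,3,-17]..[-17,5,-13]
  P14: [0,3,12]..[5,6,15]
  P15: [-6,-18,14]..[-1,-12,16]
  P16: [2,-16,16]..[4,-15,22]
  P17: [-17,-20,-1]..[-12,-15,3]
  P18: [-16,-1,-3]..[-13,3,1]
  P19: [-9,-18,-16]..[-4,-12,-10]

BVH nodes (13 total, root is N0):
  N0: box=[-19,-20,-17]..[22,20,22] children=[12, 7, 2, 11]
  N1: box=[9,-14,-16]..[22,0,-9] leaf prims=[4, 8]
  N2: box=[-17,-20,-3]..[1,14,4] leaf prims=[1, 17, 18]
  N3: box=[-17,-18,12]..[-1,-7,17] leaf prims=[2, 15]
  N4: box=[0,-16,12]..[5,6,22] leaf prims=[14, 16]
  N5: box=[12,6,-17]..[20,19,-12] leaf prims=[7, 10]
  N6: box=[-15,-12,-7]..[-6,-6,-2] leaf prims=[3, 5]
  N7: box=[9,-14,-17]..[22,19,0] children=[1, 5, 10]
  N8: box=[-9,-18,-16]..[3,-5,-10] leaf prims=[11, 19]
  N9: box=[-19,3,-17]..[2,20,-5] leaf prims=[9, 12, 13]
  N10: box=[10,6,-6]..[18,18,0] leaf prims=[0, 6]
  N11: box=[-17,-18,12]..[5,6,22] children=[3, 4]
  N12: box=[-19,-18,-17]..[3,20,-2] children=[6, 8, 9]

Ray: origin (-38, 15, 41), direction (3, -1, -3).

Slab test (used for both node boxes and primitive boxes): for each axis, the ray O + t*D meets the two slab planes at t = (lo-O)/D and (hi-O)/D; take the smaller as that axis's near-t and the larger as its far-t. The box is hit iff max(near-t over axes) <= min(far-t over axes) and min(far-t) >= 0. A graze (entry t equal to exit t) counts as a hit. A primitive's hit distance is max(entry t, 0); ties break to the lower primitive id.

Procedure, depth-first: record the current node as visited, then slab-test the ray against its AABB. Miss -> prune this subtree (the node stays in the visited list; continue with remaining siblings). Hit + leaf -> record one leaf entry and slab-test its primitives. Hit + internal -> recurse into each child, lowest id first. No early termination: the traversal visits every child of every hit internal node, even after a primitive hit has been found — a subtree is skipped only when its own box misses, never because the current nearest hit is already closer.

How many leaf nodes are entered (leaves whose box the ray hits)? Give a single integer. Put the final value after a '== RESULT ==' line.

Traverse from the root:
N0 x:[19/3,20] y:[-5,35] z:[19/3,58/3] -> hit [19/3,58/3], descend [2, 7, 11, 12]
  N2 x:[7,13] y:[1,35] z:[37/3,44/3] -> hit [37/3,13] leaf, test {P1(miss), P17(miss), P18(miss)}
  N7 x:[47/3,20] y:[-4,29] z:[41/3,58/3] -> hit [47/3,58/3], descend [1, 5, 10]
    N1 x:[47/3,20] y:[15,29] z:[50/3,19] -> hit [50/3,19] leaf, test {P4(miss), P8@t=18}
    N5 x:[50/3,58/3] y:[-4,9] z:[53/3,58/3] -> miss, prune
    N10 x:[16,56/3] y:[-3,9] z:[41/3,47/3] -> miss, prune
  N11 x:[7,43/3] y:[9,33] z:[19/3,29/3] -> hit [9,29/3], descend [3, 4]
    N3 x:[7,37/3] y:[22,33] z:[8,29/3] -> miss, prune
    N4 x:[38/3,43/3] y:[9,31] z:[19/3,29/3] -> miss, prune
  N12 x:[19/3,41/3] y:[-5,33] z:[43/3,58/3] -> miss, prune

10 AABB tests over nodes [0, 2, 7, 1, 5, 10, 11, 3, 4, 12]; 2 leaves entered; closest P8.

== RESULT ==
2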